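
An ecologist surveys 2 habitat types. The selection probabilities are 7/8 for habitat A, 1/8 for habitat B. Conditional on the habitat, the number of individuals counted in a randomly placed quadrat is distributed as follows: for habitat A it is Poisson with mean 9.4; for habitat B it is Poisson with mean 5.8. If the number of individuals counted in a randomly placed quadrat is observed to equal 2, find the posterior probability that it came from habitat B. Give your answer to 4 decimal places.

Likelihoods P(X=2 | ·): A: 0.00365475; B: 0.0509235.
Posterior ∝ prior × likelihood. Numerator for B: 0.125·0.0509235 = 0.00636543.
Normalizing constant: 0.875·0.00365475 + 0.125·0.0509235 = 0.00956334.
P(B | observation) = 0.00636543 / 0.00956334 = 0.665608.

0.6656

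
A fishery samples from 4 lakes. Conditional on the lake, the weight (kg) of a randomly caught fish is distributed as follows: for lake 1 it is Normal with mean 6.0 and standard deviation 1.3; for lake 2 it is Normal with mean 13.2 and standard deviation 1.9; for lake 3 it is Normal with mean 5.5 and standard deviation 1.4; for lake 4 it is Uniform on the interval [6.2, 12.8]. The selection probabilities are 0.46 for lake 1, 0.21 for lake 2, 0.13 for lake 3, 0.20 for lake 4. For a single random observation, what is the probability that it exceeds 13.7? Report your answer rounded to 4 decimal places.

0.0832

Conditional on each lake, P(X > 13.7): 1: 1.57986e-09; 2: 0.396214; 3: 2.35449e-09; 4: 0.
By total probability, P(X > 13.7) = 0.46·1.57986e-09 + 0.21·0.396214 + 0.13·2.35449e-09 + 0.2·0 = 0.083205.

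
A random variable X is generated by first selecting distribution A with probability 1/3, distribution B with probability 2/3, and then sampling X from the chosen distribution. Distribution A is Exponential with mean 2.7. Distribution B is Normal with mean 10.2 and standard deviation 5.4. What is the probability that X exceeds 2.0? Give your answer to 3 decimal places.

0.783

Conditional on each component, P(X > 2.0): A: 0.476761; B: 0.935558.
By total probability, P(X > 2.0) = 0.333333·0.476761 + 0.666667·0.935558 = 0.782626.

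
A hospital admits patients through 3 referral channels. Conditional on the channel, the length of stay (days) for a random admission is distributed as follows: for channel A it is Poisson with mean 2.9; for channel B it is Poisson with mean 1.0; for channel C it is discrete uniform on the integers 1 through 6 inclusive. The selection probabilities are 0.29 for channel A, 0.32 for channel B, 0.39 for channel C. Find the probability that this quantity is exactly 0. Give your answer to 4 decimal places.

Conditional on each channel, P(X = 0): A: 0.0550232; B: 0.367879; C: 0.
By total probability, P(X = 0) = 0.29·0.0550232 + 0.32·0.367879 + 0.39·0 = 0.133678.

0.1337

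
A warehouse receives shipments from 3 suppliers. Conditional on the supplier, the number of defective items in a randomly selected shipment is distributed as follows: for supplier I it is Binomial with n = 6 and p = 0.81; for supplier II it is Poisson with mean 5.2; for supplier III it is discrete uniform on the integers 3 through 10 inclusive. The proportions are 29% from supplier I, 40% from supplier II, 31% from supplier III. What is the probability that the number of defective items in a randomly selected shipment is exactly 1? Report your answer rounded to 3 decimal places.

Conditional on each supplier, P(X = 1): I: 0.00120338; II: 0.0286861; III: 0.
By total probability, P(X = 1) = 0.29·0.00120338 + 0.4·0.0286861 + 0.31·0 = 0.0118234.

0.012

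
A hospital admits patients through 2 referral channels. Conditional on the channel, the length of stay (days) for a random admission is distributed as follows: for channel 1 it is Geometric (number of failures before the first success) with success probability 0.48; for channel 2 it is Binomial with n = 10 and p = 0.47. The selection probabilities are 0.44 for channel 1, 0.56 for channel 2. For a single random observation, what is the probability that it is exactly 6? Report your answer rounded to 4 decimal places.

0.1042

Conditional on each channel, P(X = 6): 1: 0.00948989; 2: 0.178612.
By total probability, P(X = 6) = 0.44·0.00948989 + 0.56·0.178612 = 0.104198.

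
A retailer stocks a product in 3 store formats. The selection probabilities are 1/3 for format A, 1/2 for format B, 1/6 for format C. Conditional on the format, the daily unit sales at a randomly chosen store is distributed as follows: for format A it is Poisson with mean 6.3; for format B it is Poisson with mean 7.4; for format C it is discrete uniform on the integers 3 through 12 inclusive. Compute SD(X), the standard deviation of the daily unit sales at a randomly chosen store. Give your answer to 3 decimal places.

2.731

Per component, A: μ=6.3, E[X²]=45.99; B: μ=7.4, E[X²]=62.16; C: μ=7.5, E[X²]=64.5.
E[X] = 0.333333·6.3 + 0.5·7.4 + 0.166667·7.5 = 7.05.
E[X²] = 0.333333·45.99 + 0.5·62.16 + 0.166667·64.5 = 57.16.
Var(X) = E[X²] − (E[X])² = 57.16 − 49.7025 = 7.4575.
SD(X) = √7.4575 = 2.73084.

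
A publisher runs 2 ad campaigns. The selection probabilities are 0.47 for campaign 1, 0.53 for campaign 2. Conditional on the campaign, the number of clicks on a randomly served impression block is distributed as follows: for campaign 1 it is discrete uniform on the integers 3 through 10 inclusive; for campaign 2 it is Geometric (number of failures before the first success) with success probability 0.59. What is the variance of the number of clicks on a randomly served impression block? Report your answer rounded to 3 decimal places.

Per component, 1: μ=6.5, E[X²]=47.5; 2: μ=0.694915, E[X²]=1.66073.
E[X] = 0.47·6.5 + 0.53·0.694915 = 3.42331.
E[X²] = 0.47·47.5 + 0.53·1.66073 = 23.2052.
Var(X) = E[X²] − (E[X])² = 23.2052 − 11.719 = 11.4862.

11.486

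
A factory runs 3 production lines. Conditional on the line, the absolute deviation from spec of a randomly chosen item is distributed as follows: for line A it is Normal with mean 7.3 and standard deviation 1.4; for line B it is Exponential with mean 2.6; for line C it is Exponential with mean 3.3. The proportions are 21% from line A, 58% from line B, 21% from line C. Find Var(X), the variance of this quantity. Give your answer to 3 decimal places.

10.075

Per component, A: μ=7.3, E[X²]=55.25; B: μ=2.6, E[X²]=13.52; C: μ=3.3, E[X²]=21.78.
E[X] = 0.21·7.3 + 0.58·2.6 + 0.21·3.3 = 3.734.
E[X²] = 0.21·55.25 + 0.58·13.52 + 0.21·21.78 = 24.0179.
Var(X) = E[X²] − (E[X])² = 24.0179 − 13.9428 = 10.0751.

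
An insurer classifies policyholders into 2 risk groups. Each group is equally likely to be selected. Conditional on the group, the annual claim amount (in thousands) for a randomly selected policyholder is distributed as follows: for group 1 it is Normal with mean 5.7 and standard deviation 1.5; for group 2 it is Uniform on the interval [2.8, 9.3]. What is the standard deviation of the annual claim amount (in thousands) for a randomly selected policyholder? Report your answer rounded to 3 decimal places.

Per component, 1: μ=5.7, E[X²]=34.74; 2: μ=6.05, E[X²]=40.1233.
E[X] = 0.5·5.7 + 0.5·6.05 = 5.875.
E[X²] = 0.5·34.74 + 0.5·40.1233 = 37.4317.
Var(X) = E[X²] − (E[X])² = 37.4317 − 34.5156 = 2.91604.
SD(X) = √2.91604 = 1.70764.

1.708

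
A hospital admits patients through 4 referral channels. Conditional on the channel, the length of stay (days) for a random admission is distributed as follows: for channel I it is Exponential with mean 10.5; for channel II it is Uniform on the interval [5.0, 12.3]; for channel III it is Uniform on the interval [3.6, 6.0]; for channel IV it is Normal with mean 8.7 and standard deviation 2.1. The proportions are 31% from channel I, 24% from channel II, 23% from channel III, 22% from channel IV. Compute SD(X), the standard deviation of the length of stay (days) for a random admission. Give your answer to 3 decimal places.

Per component, I: μ=10.5, E[X²]=220.5; II: μ=8.65, E[X²]=79.2633; III: μ=4.8, E[X²]=23.52; IV: μ=8.7, E[X²]=80.1.
E[X] = 0.31·10.5 + 0.24·8.65 + 0.23·4.8 + 0.22·8.7 = 8.349.
E[X²] = 0.31·220.5 + 0.24·79.2633 + 0.23·23.52 + 0.22·80.1 = 110.41.
Var(X) = E[X²] − (E[X])² = 110.41 − 69.7058 = 40.704.
SD(X) = √40.704 = 6.37997.

6.380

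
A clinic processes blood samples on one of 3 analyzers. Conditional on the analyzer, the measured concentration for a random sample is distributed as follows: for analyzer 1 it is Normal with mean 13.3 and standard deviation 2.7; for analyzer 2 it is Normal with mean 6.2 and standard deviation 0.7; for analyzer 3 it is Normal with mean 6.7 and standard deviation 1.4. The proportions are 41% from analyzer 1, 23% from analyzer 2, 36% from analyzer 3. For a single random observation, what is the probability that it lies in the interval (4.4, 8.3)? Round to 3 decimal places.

0.538

Conditional on each analyzer, P(4.4 < X < 8.3): 1: 0.0315337; 2: 0.993586; 3: 0.823245.
By total probability, P(4.4 < X < 8.3) = 0.41·0.0315337 + 0.23·0.993586 + 0.36·0.823245 = 0.537822.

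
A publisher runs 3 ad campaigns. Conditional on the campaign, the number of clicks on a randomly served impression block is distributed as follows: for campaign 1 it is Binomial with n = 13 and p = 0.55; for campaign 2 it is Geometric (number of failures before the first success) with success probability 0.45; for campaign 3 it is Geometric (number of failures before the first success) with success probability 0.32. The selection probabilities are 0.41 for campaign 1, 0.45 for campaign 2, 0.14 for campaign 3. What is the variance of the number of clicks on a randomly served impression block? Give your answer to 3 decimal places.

11.455

Per component, 1: μ=7.15, E[X²]=54.34; 2: μ=1.22222, E[X²]=4.20988; 3: μ=2.125, E[X²]=11.1562.
E[X] = 0.41·7.15 + 0.45·1.22222 + 0.14·2.125 = 3.779.
E[X²] = 0.41·54.34 + 0.45·4.20988 + 0.14·11.1562 = 25.7357.
Var(X) = E[X²] − (E[X])² = 25.7357 − 14.2808 = 11.4549.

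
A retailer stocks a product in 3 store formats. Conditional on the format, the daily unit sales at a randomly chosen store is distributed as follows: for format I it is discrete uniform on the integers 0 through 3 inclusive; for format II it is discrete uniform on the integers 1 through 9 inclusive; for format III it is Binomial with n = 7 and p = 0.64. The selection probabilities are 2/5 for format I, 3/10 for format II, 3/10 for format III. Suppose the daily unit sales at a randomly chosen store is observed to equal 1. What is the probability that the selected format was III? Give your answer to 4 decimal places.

Likelihoods P(X=1 | ·): I: 0.25; II: 0.111111; III: 0.00975198.
Posterior ∝ prior × likelihood. Numerator for III: 0.3·0.00975198 = 0.0029256.
Normalizing constant: 0.4·0.25 + 0.3·0.111111 + 0.3·0.00975198 = 0.136259.
P(III | observation) = 0.0029256 / 0.136259 = 0.0214709.

0.0215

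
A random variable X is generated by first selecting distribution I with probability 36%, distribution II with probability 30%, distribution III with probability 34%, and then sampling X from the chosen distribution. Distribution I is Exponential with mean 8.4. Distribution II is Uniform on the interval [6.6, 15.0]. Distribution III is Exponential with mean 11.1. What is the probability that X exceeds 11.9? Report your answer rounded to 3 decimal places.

0.314

Conditional on each component, P(X > 11.9): I: 0.242521; II: 0.369048; III: 0.342299.
By total probability, P(X > 11.9) = 0.36·0.242521 + 0.3·0.369048 + 0.34·0.342299 = 0.314403.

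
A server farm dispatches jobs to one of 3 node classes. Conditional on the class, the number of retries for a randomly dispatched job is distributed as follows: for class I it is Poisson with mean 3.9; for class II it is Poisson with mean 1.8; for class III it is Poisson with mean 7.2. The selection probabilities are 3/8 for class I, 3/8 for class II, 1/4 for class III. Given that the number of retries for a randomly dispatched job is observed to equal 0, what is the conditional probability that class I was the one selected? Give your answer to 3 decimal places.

0.109

Likelihoods P(X=0 | ·): I: 0.0202419; II: 0.165299; III: 0.000746586.
Posterior ∝ prior × likelihood. Numerator for I: 0.375·0.0202419 = 0.00759072.
Normalizing constant: 0.375·0.0202419 + 0.375·0.165299 + 0.25·0.000746586 = 0.0697644.
P(I | observation) = 0.00759072 / 0.0697644 = 0.108805.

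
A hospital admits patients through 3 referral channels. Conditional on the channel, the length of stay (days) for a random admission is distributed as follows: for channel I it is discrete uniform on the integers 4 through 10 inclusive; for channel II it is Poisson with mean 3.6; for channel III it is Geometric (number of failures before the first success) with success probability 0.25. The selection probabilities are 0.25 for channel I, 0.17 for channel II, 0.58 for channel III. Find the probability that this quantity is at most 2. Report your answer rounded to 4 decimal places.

Conditional on each channel, P(X ≤ 2): I: 0; II: 0.302747; III: 0.578125.
By total probability, P(X ≤ 2) = 0.25·0 + 0.17·0.302747 + 0.58·0.578125 = 0.386779.

0.3868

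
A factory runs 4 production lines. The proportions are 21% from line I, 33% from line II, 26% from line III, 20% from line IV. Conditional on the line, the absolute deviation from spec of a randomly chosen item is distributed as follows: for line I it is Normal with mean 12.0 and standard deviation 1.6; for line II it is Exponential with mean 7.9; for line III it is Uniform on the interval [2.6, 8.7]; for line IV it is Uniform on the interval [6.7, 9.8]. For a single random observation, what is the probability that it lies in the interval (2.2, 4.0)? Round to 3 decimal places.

0.111

Conditional on each line, P(2.2 < X < 4.0): I: 2.86198e-07; II: 0.154229; III: 0.229508; IV: 0.
By total probability, P(2.2 < X < 4.0) = 0.21·2.86198e-07 + 0.33·0.154229 + 0.26·0.229508 + 0.2·0 = 0.110568.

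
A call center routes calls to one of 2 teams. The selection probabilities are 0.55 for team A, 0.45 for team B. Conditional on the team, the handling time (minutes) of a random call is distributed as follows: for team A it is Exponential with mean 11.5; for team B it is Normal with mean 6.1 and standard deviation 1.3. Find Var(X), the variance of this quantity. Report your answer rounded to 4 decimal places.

80.7151

Per component, A: μ=11.5, E[X²]=264.5; B: μ=6.1, E[X²]=38.9.
E[X] = 0.55·11.5 + 0.45·6.1 = 9.07.
E[X²] = 0.55·264.5 + 0.45·38.9 = 162.98.
Var(X) = E[X²] − (E[X])² = 162.98 − 82.2649 = 80.7151.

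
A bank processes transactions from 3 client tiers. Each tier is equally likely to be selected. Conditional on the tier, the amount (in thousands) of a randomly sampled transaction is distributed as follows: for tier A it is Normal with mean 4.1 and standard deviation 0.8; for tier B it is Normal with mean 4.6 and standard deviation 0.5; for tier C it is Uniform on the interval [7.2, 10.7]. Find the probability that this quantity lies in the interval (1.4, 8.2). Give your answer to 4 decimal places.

0.7618

Conditional on each tier, P(1.4 < X < 8.2): A: 0.999631; B: 1; C: 0.285714.
By total probability, P(1.4 < X < 8.2) = 0.333333·0.999631 + 0.333333·1 + 0.333333·0.285714 = 0.761782.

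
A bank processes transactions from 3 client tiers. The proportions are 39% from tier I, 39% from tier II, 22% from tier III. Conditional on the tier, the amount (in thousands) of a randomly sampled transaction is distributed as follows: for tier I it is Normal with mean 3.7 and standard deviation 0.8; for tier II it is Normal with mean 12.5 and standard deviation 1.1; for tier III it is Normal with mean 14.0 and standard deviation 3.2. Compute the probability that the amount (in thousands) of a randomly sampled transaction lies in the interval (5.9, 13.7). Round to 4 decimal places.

0.4380

Conditional on each tier, P(5.9 < X < 13.7): I: 0.00297976; II: 0.862344; III: 0.456971.
By total probability, P(5.9 < X < 13.7) = 0.39·0.00297976 + 0.39·0.862344 + 0.22·0.456971 = 0.43801.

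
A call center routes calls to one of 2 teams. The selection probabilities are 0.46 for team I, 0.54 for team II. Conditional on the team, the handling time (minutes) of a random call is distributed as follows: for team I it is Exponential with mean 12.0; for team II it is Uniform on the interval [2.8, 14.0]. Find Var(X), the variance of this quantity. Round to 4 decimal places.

Per component, I: μ=12, E[X²]=288; II: μ=8.4, E[X²]=81.0133.
E[X] = 0.46·12 + 0.54·8.4 = 10.056.
E[X²] = 0.46·288 + 0.54·81.0133 = 176.227.
Var(X) = E[X²] − (E[X])² = 176.227 − 101.123 = 75.1041.

75.1041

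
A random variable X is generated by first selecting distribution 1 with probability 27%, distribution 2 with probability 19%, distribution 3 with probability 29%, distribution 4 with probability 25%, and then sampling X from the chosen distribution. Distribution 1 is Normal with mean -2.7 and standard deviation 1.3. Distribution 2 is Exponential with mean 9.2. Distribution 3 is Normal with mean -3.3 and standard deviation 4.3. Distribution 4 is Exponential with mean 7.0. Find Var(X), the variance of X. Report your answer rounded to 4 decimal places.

64.3247

Per component, 1: μ=-2.7, E[X²]=8.98; 2: μ=9.2, E[X²]=169.28; 3: μ=-3.3, E[X²]=29.38; 4: μ=7, E[X²]=98.
E[X] = 0.27·-2.7 + 0.19·9.2 + 0.29·-3.3 + 0.25·7 = 1.812.
E[X²] = 0.27·8.98 + 0.19·169.28 + 0.29·29.38 + 0.25·98 = 67.608.
Var(X) = E[X²] − (E[X])² = 67.608 − 3.28334 = 64.3247.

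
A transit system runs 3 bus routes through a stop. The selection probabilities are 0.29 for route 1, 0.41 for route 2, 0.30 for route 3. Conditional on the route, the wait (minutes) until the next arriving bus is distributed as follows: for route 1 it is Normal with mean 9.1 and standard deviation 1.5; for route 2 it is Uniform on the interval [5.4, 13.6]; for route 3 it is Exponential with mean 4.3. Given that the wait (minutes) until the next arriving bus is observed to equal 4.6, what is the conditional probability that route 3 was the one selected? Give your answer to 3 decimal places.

0.965

Likelihoods f(4.6 | ·): 1: 0.00295457; 2: 0; 3: 0.079788.
Posterior ∝ prior × likelihood. Numerator for 3: 0.3·0.079788 = 0.0239364.
Normalizing constant: 0.29·0.00295457 + 0.41·0 + 0.3·0.079788 = 0.0247932.
P(3 | observation) = 0.0239364 / 0.0247932 = 0.965441.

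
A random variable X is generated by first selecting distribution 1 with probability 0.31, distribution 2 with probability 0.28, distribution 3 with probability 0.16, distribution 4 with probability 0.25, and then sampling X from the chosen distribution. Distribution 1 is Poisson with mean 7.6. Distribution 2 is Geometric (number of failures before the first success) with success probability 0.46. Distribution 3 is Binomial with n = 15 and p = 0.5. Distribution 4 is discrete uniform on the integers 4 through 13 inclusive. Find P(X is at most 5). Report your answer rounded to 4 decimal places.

0.4187

Conditional on each component, P(X ≤ 5): 1: 0.230681; 2: 0.975205; 3: 0.150879; 4: 0.2.
By total probability, P(X ≤ 5) = 0.31·0.230681 + 0.28·0.975205 + 0.16·0.150879 + 0.25·0.2 = 0.418709.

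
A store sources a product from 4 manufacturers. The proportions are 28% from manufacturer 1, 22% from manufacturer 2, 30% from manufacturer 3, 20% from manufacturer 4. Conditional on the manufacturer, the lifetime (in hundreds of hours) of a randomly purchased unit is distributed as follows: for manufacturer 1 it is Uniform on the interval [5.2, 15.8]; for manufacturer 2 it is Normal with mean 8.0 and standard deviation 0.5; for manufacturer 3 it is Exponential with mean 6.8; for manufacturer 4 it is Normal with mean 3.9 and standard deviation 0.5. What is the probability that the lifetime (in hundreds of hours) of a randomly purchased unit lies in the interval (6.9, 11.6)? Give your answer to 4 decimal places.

Conditional on each manufacturer, P(6.9 < X < 11.6): 1: 0.443396; 2: 0.986097; 3: 0.180897; 4: 9.86588e-10.
By total probability, P(6.9 < X < 11.6) = 0.28·0.443396 + 0.22·0.986097 + 0.3·0.180897 + 0.2·9.86588e-10 = 0.395361.

0.3954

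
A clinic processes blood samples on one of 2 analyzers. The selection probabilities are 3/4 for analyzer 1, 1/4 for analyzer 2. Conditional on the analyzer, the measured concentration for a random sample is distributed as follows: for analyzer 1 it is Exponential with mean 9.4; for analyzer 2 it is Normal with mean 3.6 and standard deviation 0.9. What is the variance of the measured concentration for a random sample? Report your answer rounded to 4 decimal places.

72.7800

Per component, 1: μ=9.4, E[X²]=176.72; 2: μ=3.6, E[X²]=13.77.
E[X] = 0.75·9.4 + 0.25·3.6 = 7.95.
E[X²] = 0.75·176.72 + 0.25·13.77 = 135.983.
Var(X) = E[X²] − (E[X])² = 135.983 − 63.2025 = 72.78.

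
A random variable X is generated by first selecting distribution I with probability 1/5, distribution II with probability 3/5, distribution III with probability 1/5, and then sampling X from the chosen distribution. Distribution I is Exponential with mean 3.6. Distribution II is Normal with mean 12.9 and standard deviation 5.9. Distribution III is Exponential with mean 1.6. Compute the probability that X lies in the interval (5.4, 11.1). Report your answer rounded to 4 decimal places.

0.2091

Conditional on each component, P(5.4 < X < 11.1): I: 0.177324; II: 0.27832; III: 0.0332474.
By total probability, P(5.4 < X < 11.1) = 0.2·0.177324 + 0.6·0.27832 + 0.2·0.0332474 = 0.209106.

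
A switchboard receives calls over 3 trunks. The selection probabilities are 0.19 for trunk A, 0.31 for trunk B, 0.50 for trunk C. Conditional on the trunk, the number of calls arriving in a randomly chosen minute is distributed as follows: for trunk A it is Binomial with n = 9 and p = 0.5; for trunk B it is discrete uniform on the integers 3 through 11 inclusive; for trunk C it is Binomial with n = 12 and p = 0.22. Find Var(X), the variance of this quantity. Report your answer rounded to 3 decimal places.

7.167

Per component, A: μ=4.5, E[X²]=22.5; B: μ=7, E[X²]=55.6667; C: μ=2.64, E[X²]=9.0288.
E[X] = 0.19·4.5 + 0.31·7 + 0.5·2.64 = 4.345.
E[X²] = 0.19·22.5 + 0.31·55.6667 + 0.5·9.0288 = 26.0461.
Var(X) = E[X²] − (E[X])² = 26.0461 − 18.879 = 7.16704.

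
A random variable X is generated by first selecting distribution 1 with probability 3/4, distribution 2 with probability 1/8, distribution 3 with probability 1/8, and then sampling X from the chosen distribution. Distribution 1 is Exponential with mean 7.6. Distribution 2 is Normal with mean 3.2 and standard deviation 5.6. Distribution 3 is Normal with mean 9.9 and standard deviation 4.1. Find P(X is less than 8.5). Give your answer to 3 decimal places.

0.654

Conditional on each component, P(X < 8.5): 1: 0.673205; 2: 0.828035; 3: 0.366377.
By total probability, P(X < 8.5) = 0.75·0.673205 + 0.125·0.828035 + 0.125·0.366377 = 0.654205.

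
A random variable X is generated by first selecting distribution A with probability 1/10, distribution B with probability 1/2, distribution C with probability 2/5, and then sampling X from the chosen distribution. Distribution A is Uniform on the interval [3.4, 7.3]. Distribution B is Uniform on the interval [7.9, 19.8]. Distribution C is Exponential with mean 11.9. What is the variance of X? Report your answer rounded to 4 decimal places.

68.7603

Per component, A: μ=5.35, E[X²]=29.89; B: μ=13.85, E[X²]=203.623; C: μ=11.9, E[X²]=283.22.
E[X] = 0.1·5.35 + 0.5·13.85 + 0.4·11.9 = 12.22.
E[X²] = 0.1·29.89 + 0.5·203.623 + 0.4·283.22 = 218.089.
Var(X) = E[X²] − (E[X])² = 218.089 − 149.328 = 68.7603.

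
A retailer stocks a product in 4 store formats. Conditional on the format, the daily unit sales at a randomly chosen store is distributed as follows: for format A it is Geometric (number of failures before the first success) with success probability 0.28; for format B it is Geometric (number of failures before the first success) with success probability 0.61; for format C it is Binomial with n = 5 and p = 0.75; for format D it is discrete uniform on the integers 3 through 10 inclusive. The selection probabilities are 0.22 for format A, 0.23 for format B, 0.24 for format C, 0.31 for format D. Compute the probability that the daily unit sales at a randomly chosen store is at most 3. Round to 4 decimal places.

Conditional on each format, P(X ≤ 3): A: 0.731261; B: 0.976866; C: 0.367188; D: 0.125.
By total probability, P(X ≤ 3) = 0.22·0.731261 + 0.23·0.976866 + 0.24·0.367188 + 0.31·0.125 = 0.512432.

0.5124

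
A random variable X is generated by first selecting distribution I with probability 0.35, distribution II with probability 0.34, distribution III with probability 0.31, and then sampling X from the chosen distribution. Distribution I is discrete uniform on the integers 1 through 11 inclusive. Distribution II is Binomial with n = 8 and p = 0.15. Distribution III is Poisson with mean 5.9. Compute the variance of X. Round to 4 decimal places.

Per component, I: μ=6, E[X²]=46; II: μ=1.2, E[X²]=2.46; III: μ=5.9, E[X²]=40.71.
E[X] = 0.35·6 + 0.34·1.2 + 0.31·5.9 = 4.337.
E[X²] = 0.35·46 + 0.34·2.46 + 0.31·40.71 = 29.5565.
Var(X) = E[X²] − (E[X])² = 29.5565 − 18.8096 = 10.7469.

10.7469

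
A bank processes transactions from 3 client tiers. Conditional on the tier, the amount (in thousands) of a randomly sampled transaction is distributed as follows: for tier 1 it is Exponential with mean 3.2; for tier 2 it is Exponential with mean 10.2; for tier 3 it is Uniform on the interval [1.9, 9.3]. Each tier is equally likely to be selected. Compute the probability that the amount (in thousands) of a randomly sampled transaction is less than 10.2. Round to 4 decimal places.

Conditional on each tier, P(X < 10.2): 1: 0.958725; 2: 0.632121; 3: 1.
By total probability, P(X < 10.2) = 0.333333·0.958725 + 0.333333·0.632121 + 0.333333·1 = 0.863615.

0.8636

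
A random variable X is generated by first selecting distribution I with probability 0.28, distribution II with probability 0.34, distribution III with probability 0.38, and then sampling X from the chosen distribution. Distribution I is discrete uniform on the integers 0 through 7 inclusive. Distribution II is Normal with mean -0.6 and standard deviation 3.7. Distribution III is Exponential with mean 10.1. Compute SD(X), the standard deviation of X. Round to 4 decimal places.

8.1188

Per component, I: μ=3.5, E[X²]=17.5; II: μ=-0.6, E[X²]=14.05; III: μ=10.1, E[X²]=204.02.
E[X] = 0.28·3.5 + 0.34·-0.6 + 0.38·10.1 = 4.614.
E[X²] = 0.28·17.5 + 0.34·14.05 + 0.38·204.02 = 87.2046.
Var(X) = E[X²] − (E[X])² = 87.2046 − 21.289 = 65.9156.
SD(X) = √65.9156 = 8.11884.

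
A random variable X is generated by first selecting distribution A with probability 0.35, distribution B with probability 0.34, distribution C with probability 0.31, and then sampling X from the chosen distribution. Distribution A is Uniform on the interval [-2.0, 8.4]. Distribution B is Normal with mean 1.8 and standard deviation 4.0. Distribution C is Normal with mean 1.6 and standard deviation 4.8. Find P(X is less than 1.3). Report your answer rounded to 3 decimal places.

0.411

Conditional on each component, P(X < 1.3): A: 0.317308; B: 0.450262; C: 0.475082.
By total probability, P(X < 1.3) = 0.35·0.317308 + 0.34·0.450262 + 0.31·0.475082 = 0.411422.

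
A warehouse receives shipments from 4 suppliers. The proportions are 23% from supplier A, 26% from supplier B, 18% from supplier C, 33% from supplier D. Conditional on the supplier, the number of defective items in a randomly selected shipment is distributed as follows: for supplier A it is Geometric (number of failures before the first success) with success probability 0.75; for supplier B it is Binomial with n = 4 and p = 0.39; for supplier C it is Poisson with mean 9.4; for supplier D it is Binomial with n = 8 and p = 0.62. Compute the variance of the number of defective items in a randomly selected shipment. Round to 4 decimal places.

12.8210

Per component, A: μ=0.333333, E[X²]=0.555556; B: μ=1.56, E[X²]=3.3852; C: μ=9.4, E[X²]=97.76; D: μ=4.96, E[X²]=26.4864.
E[X] = 0.23·0.333333 + 0.26·1.56 + 0.18·9.4 + 0.33·4.96 = 3.81107.
E[X²] = 0.23·0.555556 + 0.26·3.3852 + 0.18·97.76 + 0.33·26.4864 = 27.3452.
Var(X) = E[X²] − (E[X])² = 27.3452 − 14.5242 = 12.821.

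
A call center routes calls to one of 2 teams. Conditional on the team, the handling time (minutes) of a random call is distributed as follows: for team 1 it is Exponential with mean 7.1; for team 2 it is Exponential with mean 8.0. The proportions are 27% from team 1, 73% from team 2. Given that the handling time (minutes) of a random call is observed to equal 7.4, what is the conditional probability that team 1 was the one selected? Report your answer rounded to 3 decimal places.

Likelihoods f(7.4 | ·): 1: 0.0496703; 2: 0.0495664.
Posterior ∝ prior × likelihood. Numerator for 1: 0.27·0.0496703 = 0.013411.
Normalizing constant: 0.27·0.0496703 + 0.73·0.0495664 = 0.0495945.
P(1 | observation) = 0.013411 / 0.0495945 = 0.270413.

0.270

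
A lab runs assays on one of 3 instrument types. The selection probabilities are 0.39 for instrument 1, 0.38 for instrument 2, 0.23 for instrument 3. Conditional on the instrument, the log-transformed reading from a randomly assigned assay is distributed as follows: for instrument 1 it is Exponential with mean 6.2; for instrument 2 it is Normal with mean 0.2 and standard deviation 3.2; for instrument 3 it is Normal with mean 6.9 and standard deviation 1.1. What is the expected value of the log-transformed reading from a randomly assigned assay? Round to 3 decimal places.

Component means — 1: 6.2; 2: 0.2; 3: 6.9.
E[X] = 0.39·6.2 + 0.38·0.2 + 0.23·6.9 = 4.081.

4.081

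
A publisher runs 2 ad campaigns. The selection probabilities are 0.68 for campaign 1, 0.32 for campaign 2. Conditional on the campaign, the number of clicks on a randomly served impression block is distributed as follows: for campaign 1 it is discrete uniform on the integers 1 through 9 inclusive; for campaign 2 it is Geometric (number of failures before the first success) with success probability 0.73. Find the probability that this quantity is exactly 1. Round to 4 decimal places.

Conditional on each campaign, P(X = 1): 1: 0.111111; 2: 0.1971.
By total probability, P(X = 1) = 0.68·0.111111 + 0.32·0.1971 = 0.138628.

0.1386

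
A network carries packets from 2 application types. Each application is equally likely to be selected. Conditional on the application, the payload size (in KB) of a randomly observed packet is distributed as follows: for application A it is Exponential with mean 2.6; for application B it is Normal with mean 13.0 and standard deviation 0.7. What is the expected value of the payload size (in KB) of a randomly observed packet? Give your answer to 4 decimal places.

Component means — A: 2.6; B: 13.
E[X] = 0.5·2.6 + 0.5·13 = 7.8.

7.8000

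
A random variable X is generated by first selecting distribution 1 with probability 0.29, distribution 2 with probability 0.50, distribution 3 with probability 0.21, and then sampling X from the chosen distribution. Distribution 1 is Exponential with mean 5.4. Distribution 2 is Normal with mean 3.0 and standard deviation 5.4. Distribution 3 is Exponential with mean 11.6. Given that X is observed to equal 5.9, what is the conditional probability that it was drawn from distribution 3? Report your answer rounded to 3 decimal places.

0.179

Likelihoods f(5.9 | ·): 1: 0.0621011; 2: 0.0639572; 3: 0.0518383.
Posterior ∝ prior × likelihood. Numerator for 3: 0.21·0.0518383 = 0.010886.
Normalizing constant: 0.29·0.0621011 + 0.5·0.0639572 + 0.21·0.0518383 = 0.0608739.
P(3 | observation) = 0.010886 / 0.0608739 = 0.178829.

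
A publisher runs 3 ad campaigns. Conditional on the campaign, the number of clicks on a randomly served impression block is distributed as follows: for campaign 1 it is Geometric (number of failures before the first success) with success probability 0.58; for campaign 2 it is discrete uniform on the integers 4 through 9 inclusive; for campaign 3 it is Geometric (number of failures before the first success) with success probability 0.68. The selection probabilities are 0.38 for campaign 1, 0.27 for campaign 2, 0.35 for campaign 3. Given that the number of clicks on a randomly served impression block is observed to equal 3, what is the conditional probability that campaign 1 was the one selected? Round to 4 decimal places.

Likelihoods P(X=3 | ·): 1: 0.042971; 2: 0; 3: 0.0222822.
Posterior ∝ prior × likelihood. Numerator for 1: 0.38·0.042971 = 0.016329.
Normalizing constant: 0.38·0.042971 + 0.27·0 + 0.35·0.0222822 = 0.0241278.
P(1 | observation) = 0.016329 / 0.0241278 = 0.676772.

0.6768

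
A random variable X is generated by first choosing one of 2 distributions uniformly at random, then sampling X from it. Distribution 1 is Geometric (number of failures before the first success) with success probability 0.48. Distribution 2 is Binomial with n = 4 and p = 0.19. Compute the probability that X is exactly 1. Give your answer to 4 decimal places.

0.3267

Conditional on each component, P(X = 1): 1: 0.2496; 2: 0.403895.
By total probability, P(X = 1) = 0.5·0.2496 + 0.5·0.403895 = 0.326748.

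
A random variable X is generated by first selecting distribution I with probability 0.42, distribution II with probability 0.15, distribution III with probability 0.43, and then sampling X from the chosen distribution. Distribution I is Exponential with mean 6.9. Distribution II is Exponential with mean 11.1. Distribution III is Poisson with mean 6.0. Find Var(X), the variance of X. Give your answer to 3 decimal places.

43.993

Per component, I: μ=6.9, E[X²]=95.22; II: μ=11.1, E[X²]=246.42; III: μ=6, E[X²]=42.
E[X] = 0.42·6.9 + 0.15·11.1 + 0.43·6 = 7.143.
E[X²] = 0.42·95.22 + 0.15·246.42 + 0.43·42 = 95.0154.
Var(X) = E[X²] − (E[X])² = 95.0154 − 51.0224 = 43.993.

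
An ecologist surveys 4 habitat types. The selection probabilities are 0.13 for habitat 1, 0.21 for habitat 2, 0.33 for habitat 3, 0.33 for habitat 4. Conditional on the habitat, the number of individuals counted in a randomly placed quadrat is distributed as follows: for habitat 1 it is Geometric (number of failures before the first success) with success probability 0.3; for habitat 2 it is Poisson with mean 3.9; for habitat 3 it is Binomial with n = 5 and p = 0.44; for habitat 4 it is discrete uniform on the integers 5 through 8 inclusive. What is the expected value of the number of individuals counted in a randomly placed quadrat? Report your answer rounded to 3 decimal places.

Component means — 1: 2.33333; 2: 3.9; 3: 2.2; 4: 6.5.
E[X] = 0.13·2.33333 + 0.21·3.9 + 0.33·2.2 + 0.33·6.5 = 3.99333.

3.993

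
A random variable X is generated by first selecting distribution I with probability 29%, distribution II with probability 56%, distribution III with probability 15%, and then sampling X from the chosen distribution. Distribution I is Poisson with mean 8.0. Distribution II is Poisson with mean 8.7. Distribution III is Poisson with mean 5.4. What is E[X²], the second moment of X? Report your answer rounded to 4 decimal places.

For each component E[X²] = Var + (mean)², giving I: 72; II: 84.39; III: 34.56.
Overall E[X²] = 0.29·72 + 0.56·84.39 + 0.15·34.56 = 73.3224.

73.3224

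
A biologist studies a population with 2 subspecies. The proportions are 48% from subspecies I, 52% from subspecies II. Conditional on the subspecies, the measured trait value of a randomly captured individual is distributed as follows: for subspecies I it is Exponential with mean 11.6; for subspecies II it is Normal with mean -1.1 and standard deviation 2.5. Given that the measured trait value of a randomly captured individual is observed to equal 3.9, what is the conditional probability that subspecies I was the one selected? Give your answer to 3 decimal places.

0.725

Likelihoods f(3.9 | ·): I: 0.0615927; II: 0.0215964.
Posterior ∝ prior × likelihood. Numerator for I: 0.48·0.0615927 = 0.0295645.
Normalizing constant: 0.48·0.0615927 + 0.52·0.0215964 = 0.0407946.
P(I | observation) = 0.0295645 / 0.0407946 = 0.724716.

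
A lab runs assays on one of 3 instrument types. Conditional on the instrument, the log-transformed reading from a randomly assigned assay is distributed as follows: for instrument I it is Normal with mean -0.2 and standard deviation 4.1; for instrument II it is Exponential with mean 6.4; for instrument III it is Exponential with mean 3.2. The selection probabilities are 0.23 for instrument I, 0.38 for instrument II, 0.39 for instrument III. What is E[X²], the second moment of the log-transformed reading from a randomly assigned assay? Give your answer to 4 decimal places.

For each component E[X²] = Var + (mean)², giving I: 16.85; II: 81.92; III: 20.48.
Overall E[X²] = 0.23·16.85 + 0.38·81.92 + 0.39·20.48 = 42.9923.

42.9923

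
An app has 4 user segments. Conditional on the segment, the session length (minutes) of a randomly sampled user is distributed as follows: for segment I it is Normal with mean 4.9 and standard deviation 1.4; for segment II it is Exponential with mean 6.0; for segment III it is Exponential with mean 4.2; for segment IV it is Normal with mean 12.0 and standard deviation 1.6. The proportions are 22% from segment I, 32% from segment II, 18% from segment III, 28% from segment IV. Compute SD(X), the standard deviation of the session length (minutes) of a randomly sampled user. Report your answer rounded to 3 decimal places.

Per component, I: μ=4.9, E[X²]=25.97; II: μ=6, E[X²]=72; III: μ=4.2, E[X²]=35.28; IV: μ=12, E[X²]=146.56.
E[X] = 0.22·4.9 + 0.32·6 + 0.18·4.2 + 0.28·12 = 7.114.
E[X²] = 0.22·25.97 + 0.32·72 + 0.18·35.28 + 0.28·146.56 = 76.1406.
Var(X) = E[X²] − (E[X])² = 76.1406 − 50.609 = 25.5316.
SD(X) = √25.5316 = 5.05288.

5.053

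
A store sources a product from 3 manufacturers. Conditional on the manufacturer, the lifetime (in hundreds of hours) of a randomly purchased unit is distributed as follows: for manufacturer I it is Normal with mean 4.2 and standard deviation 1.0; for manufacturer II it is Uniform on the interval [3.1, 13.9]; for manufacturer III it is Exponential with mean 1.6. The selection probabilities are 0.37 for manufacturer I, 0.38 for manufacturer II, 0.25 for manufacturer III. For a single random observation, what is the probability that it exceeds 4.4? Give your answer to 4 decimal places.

0.5059

Conditional on each manufacturer, P(X > 4.4): I: 0.42074; II: 0.87963; III: 0.0639279.
By total probability, P(X > 4.4) = 0.37·0.42074 + 0.38·0.87963 + 0.25·0.0639279 = 0.505915.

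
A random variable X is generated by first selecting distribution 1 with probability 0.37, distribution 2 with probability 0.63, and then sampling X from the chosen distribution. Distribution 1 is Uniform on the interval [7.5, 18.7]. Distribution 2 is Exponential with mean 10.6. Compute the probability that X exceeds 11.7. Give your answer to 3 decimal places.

Conditional on each component, P(X > 11.7): 1: 0.625; 2: 0.331617.
By total probability, P(X > 11.7) = 0.37·0.625 + 0.63·0.331617 = 0.440169.

0.440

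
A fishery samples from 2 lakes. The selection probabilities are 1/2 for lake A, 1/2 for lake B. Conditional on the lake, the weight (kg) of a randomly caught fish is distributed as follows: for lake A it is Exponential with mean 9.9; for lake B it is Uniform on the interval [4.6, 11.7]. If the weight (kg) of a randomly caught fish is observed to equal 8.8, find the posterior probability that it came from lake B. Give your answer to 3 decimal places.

0.772

Likelihoods f(8.8 | ·): A: 0.0415265; B: 0.140845.
Posterior ∝ prior × likelihood. Numerator for B: 0.5·0.140845 = 0.0704225.
Normalizing constant: 0.5·0.0415265 + 0.5·0.140845 = 0.0911858.
P(B | observation) = 0.0704225 / 0.0911858 = 0.772297.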